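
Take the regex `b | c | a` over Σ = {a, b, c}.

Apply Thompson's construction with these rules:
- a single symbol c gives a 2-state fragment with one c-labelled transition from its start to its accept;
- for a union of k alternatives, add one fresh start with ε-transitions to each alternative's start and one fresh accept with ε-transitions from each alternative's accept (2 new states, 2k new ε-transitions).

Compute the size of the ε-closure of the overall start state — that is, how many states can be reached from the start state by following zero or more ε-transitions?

4

Work bottom-up. For each fragment F, track |ε-closure(F.start)| and whether F's accept lies in that closure (i.e. whether F accepts ε). A single-symbol fragment has closure size 1 and does not accept ε.
  b | c | a → |ε-closure| = 1 + 1 + 1 + 1 = 4 (the new accept is not ε-reachable since no branch accepts ε)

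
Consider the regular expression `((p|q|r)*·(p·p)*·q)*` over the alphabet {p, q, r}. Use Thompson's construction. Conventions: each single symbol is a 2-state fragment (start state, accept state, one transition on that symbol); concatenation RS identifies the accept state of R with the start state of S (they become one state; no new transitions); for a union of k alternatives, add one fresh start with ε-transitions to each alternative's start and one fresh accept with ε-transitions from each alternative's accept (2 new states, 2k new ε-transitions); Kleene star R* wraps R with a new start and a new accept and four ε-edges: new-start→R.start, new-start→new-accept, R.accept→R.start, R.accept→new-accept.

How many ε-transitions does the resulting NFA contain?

18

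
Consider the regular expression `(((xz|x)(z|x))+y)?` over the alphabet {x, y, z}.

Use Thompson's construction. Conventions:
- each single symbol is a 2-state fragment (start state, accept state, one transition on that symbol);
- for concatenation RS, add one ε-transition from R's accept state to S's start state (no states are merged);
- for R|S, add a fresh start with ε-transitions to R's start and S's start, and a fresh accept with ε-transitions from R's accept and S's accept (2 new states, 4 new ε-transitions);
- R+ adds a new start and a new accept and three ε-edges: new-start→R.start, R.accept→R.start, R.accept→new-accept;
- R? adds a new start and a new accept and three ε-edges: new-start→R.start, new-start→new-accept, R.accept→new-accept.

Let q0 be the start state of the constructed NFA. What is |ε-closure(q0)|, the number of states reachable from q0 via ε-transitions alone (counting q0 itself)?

6

Work bottom-up. For each fragment F, track |ε-closure(F.start)| and whether F's accept lies in that closure (i.e. whether F accepts ε). A single-symbol fragment has closure size 1 and does not accept ε.
  xz : C equals the left operand's closure size = 1 (its accept is not ε-reachable, so the closure stops there)
  xz|x : C = 1 + 1 + 1 = 3 (the new accept is not ε-reachable since no branch accepts ε)
  z|x : C = 1 + 1 + 1 = 3 (the new accept is not ε-reachable since no branch accepts ε)
  (xz|x)(z|x) : same as the first factor's closure: C = 3
  ((xz|x)(z|x))+ : C = 1 + 3 = 4 (the body doesn't accept ε, so the new accept is not reached)
  ((xz|x)(z|x))+y : same as the first factor's closure: C = 4
  (((xz|x)(z|x))+y)? : new start has ε-edges to the inner start and to the new accept, so C = 2 + 4 = 6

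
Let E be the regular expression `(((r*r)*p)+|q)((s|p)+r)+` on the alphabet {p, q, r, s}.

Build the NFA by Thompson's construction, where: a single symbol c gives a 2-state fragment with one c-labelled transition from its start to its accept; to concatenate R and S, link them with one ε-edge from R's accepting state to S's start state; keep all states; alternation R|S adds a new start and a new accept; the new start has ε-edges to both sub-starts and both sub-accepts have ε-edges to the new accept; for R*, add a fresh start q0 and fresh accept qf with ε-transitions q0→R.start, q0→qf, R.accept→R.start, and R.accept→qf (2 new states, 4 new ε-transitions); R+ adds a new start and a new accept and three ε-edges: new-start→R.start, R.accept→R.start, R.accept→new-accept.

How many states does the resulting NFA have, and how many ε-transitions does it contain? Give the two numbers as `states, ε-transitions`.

Building bottom-up:
Each of the 7 symbol leaves contributes 2 states and 0 ε-transitions.
  r* → 4 states, 4 ε-transitions
  r*r → 6 states, 5 ε-transitions
  (r*r)* → 8 states, 9 ε-transitions
  (r*r)*p → 10 states, 10 ε-transitions
  ((r*r)*p)+ → 12 states, 13 ε-transitions
  ((r*r)*p)+|q → 16 states, 17 ε-transitions
  s|p → 6 states, 4 ε-transitions
  (s|p)+ → 8 states, 7 ε-transitions
  (s|p)+r → 10 states, 8 ε-transitions
  ((s|p)+r)+ → 12 states, 11 ε-transitions
  (((r*r)*p)+|q)((s|p)+r)+ → 28 states, 29 ε-transitions

28, 29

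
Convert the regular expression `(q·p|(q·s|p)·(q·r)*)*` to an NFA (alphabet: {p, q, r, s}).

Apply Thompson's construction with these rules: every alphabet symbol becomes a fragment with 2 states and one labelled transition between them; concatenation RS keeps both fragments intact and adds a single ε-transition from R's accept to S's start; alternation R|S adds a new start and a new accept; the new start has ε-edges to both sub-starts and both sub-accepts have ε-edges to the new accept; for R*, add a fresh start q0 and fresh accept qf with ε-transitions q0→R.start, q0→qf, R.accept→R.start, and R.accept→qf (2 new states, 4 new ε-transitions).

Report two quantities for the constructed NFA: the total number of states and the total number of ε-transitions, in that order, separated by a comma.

22, 20

Bottom-up over the parse tree:
Each of the 7 symbol leaves contributes 2 states and 0 ε-transitions.
  q·p = 4 states, 1 ε-transition
  q·s = 4 states, 1 ε-transition
  q·s|p = 8 states, 5 ε-transitions
  q·r = 4 states, 1 ε-transition
  (q·r)* = 6 states, 5 ε-transitions
  (q·s|p)·(q·r)* = 14 states, 11 ε-transitions
  q·p|(q·s|p)·(q·r)* = 20 states, 16 ε-transitions
  (q·p|(q·s|p)·(q·r)*)* = 22 states, 20 ε-transitions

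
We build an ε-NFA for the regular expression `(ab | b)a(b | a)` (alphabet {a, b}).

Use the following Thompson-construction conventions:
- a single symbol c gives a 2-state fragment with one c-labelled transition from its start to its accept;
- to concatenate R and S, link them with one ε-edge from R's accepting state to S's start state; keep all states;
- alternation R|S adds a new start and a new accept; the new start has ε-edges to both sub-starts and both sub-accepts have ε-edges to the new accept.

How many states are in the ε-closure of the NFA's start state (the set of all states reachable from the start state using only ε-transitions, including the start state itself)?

3

Compute the ε-closure size of each fragment's start state recursively; a symbol fragment's start has no outgoing ε-edge, so its closure is just itself (size 1).
  ab — same as the first factor's closure: |closure| = 1
  ab | b — new start ε-reaches every alternative's start; none of them accept ε, so the new accept is not reached: |closure| = 1 + 1 + 1 = 3
  b | a — |closure| = 1 + 1 + 1 = 3 (the new accept is not ε-reachable since no branch accepts ε)
  (ab | b)a(b | a) — |closure| equals the left operand's closure size = 3 (its accept is not ε-reachable, so the closure stops there)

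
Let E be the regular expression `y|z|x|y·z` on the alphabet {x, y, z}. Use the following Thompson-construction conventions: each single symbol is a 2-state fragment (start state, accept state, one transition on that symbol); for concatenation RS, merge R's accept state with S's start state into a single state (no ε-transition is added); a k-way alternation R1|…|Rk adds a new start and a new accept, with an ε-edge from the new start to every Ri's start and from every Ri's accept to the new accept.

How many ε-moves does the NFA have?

8

By structural recursion:
Each of the 5 symbol leaves contributes 0 ε-transitions.
  y·z : 0 ε-transitions
  y|z|x|y·z : 8 ε-transitions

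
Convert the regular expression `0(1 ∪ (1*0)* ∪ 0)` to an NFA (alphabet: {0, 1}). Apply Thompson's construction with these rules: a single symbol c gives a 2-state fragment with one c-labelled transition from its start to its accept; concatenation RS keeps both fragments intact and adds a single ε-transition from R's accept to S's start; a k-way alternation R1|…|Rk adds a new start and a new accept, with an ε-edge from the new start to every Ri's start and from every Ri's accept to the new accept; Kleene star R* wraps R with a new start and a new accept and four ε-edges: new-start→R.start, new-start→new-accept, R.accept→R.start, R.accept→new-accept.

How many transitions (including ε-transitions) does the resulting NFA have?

By structural recursion:
Each of the 5 symbol leaves contributes 1 transition (1 symbol, 0 ε).
  1* → 5 transitions (1 symbol, 4 ε)
  1*0 → 7 transitions (2 symbol, 5 ε)
  (1*0)* → 11 transitions (2 symbol, 9 ε)
  1 ∪ (1*0)* ∪ 0 → 19 transitions (4 symbol, 15 ε)
  0(1 ∪ (1*0)* ∪ 0) → 21 transitions (5 symbol, 16 ε)

21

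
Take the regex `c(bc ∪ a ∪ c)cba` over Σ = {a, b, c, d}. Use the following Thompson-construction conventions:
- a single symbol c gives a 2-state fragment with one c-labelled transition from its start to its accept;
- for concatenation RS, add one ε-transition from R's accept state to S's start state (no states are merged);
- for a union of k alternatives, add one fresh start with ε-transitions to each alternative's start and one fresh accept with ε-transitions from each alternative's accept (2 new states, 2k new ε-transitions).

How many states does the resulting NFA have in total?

18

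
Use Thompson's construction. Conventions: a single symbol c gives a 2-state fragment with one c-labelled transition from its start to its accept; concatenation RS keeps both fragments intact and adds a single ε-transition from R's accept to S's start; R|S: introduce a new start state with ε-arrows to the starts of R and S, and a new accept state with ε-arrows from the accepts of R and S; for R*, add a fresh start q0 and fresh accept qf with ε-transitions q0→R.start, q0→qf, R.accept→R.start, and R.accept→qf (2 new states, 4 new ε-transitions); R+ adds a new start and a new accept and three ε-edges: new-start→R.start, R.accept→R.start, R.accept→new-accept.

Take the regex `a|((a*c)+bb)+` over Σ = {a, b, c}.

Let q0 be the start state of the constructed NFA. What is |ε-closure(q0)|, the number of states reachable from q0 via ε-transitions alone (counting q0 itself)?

Compute the ε-closure size of each fragment's start state recursively; a symbol fragment's start has no outgoing ε-edge, so its closure is just itself (size 1).
  a* — C = 1 (new start) + 1 (body) + 1 (new accept) = 3
  a*c — the left operand accepts ε, so the closure extends into the next operand (via the concat ε-link); C = 3 + 1 = 4
  (a*c)+ — new start ε-reaches only the body's start; the new accept needs a symbol first: C = 1 + 4 = 5
  (a*c)+bb — same as the first factor's closure: C = 5
  ((a*c)+bb)+ — new start ε-reaches only the body's start; the new accept needs a symbol first: C = 1 + 5 = 6
  a|((a*c)+bb)+ — new start ε-reaches every alternative's start; none of them accept ε, so the new accept is not reached: C = 1 + 1 + 6 = 8

8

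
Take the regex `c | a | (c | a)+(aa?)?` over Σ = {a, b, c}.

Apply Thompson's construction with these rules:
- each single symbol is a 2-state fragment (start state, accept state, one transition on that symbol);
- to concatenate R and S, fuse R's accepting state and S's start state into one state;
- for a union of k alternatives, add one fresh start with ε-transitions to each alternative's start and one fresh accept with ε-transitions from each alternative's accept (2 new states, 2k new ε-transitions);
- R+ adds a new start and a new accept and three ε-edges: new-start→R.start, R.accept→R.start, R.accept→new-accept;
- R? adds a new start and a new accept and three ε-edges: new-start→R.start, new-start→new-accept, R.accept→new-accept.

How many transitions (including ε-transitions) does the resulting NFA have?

Building bottom-up:
Each of the 6 symbol leaves contributes 1 transition (1 symbol, 0 ε).
  c | a : 6 transitions (2 symbol, 4 ε)
  (c | a)+ : 9 transitions (2 symbol, 7 ε)
  a? : 4 transitions (1 symbol, 3 ε)
  aa? : 5 transitions (2 symbol, 3 ε)
  (aa?)? : 8 transitions (2 symbol, 6 ε)
  (c | a)+(aa?)? : 17 transitions (4 symbol, 13 ε)
  c | a | (c | a)+(aa?)? : 25 transitions (6 symbol, 19 ε)

25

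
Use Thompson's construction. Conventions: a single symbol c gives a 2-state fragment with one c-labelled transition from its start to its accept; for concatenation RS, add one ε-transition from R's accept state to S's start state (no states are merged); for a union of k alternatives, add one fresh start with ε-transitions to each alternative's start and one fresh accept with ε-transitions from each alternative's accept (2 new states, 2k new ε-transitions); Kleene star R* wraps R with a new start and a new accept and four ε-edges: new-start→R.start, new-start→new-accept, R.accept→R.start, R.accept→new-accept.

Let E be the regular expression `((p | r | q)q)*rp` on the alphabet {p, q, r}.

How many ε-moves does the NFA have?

Per subexpression:
Each of the 6 symbol leaves contributes 0 ε-transitions.
  p | r | q = 6 ε-transitions
  (p | r | q)q = 7 ε-transitions
  ((p | r | q)q)* = 11 ε-transitions
  ((p | r | q)q)*rp = 13 ε-transitions

13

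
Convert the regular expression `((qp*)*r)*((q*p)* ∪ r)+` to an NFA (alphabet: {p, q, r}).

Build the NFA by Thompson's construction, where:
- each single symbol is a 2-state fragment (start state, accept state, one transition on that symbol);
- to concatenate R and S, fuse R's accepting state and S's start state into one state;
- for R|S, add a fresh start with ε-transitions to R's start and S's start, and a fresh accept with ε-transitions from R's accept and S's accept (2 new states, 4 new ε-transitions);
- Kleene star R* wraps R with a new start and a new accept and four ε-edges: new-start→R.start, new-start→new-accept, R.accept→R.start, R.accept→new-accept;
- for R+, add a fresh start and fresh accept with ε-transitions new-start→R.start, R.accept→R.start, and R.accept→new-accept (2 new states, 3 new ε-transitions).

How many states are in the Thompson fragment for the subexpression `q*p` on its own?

5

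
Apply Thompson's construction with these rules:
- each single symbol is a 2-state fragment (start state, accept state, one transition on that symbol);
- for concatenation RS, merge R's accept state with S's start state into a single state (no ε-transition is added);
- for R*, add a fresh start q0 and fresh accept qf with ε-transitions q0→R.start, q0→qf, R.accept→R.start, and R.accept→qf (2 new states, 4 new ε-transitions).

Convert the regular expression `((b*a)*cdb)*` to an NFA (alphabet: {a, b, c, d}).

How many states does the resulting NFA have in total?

By structural recursion:
Each of the 5 symbol leaves contributes a 2-state fragment.
  b* → 4 states
  b*a → 5 states
  (b*a)* → 7 states
  (b*a)*cdb → 10 states
  ((b*a)*cdb)* → 12 states

12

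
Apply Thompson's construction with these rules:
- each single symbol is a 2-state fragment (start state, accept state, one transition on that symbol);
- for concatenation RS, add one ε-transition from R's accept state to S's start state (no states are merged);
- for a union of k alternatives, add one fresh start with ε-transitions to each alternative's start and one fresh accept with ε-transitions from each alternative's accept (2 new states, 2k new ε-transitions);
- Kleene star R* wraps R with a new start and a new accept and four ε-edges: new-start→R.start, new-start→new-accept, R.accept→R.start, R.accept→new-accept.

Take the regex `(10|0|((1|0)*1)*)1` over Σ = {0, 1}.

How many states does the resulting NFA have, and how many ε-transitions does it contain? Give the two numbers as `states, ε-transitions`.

Per subexpression:
Each of the 7 symbol leaves contributes 2 states and 0 ε-transitions.
  10 : 4 states, 1 ε-transition
  1|0 : 6 states, 4 ε-transitions
  (1|0)* : 8 states, 8 ε-transitions
  (1|0)*1 : 10 states, 9 ε-transitions
  ((1|0)*1)* : 12 states, 13 ε-transitions
  10|0|((1|0)*1)* : 20 states, 20 ε-transitions
  (10|0|((1|0)*1)*)1 : 22 states, 21 ε-transitions

22, 21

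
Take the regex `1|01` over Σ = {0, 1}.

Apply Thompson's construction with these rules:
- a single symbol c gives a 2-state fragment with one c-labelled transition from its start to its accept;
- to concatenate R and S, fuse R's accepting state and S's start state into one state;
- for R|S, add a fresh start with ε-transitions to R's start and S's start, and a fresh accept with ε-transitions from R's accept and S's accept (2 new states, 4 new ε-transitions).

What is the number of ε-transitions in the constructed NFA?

4

Building bottom-up:
Each of the 3 symbol leaves contributes 0 ε-transitions.
  01 → 0 ε-transitions
  1|01 → 4 ε-transitions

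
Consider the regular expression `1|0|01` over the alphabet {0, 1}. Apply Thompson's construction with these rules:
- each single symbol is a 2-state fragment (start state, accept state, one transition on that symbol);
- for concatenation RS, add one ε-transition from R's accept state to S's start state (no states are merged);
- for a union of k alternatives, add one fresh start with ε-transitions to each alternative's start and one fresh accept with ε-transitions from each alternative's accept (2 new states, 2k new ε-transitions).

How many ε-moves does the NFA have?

7

Per subexpression:
Each of the 4 symbol leaves contributes 0 ε-transitions.
  01 = 1 ε-transition
  1|0|01 = 7 ε-transitions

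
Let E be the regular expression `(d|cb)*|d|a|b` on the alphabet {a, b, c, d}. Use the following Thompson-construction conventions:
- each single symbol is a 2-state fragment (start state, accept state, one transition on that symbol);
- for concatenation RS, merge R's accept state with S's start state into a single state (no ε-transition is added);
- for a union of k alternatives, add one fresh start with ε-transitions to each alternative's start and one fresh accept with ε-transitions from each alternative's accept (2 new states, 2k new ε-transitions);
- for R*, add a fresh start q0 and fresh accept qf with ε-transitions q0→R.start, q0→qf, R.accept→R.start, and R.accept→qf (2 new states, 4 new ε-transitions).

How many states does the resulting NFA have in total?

17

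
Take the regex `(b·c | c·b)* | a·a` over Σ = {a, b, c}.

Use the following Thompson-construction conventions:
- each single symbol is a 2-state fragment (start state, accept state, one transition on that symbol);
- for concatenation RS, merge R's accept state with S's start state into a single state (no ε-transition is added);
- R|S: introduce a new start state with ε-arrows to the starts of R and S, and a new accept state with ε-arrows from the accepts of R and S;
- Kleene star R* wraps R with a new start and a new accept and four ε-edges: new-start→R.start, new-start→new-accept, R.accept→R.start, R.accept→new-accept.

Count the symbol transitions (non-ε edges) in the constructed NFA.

Recursing over subexpressions:
Each of the 6 symbol leaves contributes exactly 1 symbol transition.
  b·c : 2 symbol transitions
  c·b : 2 symbol transitions
  b·c | c·b : 4 symbol transitions
  (b·c | c·b)* : 4 symbol transitions
  a·a : 2 symbol transitions
  (b·c | c·b)* | a·a : 6 symbol transitions

6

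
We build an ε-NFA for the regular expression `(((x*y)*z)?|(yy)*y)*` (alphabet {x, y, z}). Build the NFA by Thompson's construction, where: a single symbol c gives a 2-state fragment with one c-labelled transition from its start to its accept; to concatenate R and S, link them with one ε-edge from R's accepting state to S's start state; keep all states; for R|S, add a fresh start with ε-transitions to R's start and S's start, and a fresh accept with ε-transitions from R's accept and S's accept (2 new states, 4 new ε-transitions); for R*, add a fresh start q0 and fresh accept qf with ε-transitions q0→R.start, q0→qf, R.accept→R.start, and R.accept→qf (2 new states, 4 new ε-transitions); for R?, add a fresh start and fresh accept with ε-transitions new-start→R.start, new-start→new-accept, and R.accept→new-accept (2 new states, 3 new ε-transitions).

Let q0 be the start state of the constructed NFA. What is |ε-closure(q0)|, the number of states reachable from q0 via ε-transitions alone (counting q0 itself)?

Work bottom-up. For each fragment F, track |ε-closure(F.start)| and whether F's accept lies in that closure (i.e. whether F accepts ε). A single-symbol fragment has closure size 1 and does not accept ε.
  x* → the star's fresh start ε-reaches both the body's start and the fresh accept: |closure| = 2 + 1 = 3
  x*y → the left operand accepts ε, so the closure extends into the next operand (via the concat ε-link); |closure| = 3 + 1 = 4
  (x*y)* → new start has ε-edges to the inner start and to the new accept, so |closure| = 2 + 4 = 6
  (x*y)*z → |closure| = 6 + 1 = 7 (closure spills across the concat boundary because the left factor accepts ε)
  ((x*y)*z)? → new start has ε-edges to the inner start and to the new accept, so |closure| = 2 + 7 = 9
  yy → same as the first factor's closure: |closure| = 1
  (yy)* → the star's fresh start ε-reaches both the body's start and the fresh accept: |closure| = 2 + 1 = 3
  (yy)*y → the left operand accepts ε, so the closure extends into the next operand (via the concat ε-link); |closure| = 3 + 1 = 4
  ((x*y)*z)?|(yy)*y → |closure| = 1 (new start) + (9 + 4) + 1 (new accept, since some branch ε-reaches its own accept) = 15
  (((x*y)*z)?|(yy)*y)* → |closure| = 1 (new start) + 15 (body) + 1 (new accept) = 17

17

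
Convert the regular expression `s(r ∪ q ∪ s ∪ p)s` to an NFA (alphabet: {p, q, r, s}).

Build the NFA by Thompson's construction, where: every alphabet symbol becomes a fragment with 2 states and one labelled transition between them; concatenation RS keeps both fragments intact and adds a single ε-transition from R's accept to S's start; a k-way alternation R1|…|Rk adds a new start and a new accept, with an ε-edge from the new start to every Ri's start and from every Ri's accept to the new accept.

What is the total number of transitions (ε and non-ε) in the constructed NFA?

By structural recursion:
Each of the 6 symbol leaves contributes 1 transition (1 symbol, 0 ε).
  r ∪ q ∪ s ∪ p — 12 transitions (4 symbol, 8 ε)
  s(r ∪ q ∪ s ∪ p)s — 16 transitions (6 symbol, 10 ε)

16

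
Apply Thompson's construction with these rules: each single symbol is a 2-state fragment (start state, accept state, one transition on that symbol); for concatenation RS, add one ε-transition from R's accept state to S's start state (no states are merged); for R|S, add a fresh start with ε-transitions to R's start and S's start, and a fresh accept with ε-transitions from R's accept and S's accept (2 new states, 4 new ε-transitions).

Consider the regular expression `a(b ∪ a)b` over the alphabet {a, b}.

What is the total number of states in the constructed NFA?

10

Recursing over subexpressions:
Each of the 4 symbol leaves contributes a 2-state fragment.
  b ∪ a → 6 states
  a(b ∪ a)b → 10 states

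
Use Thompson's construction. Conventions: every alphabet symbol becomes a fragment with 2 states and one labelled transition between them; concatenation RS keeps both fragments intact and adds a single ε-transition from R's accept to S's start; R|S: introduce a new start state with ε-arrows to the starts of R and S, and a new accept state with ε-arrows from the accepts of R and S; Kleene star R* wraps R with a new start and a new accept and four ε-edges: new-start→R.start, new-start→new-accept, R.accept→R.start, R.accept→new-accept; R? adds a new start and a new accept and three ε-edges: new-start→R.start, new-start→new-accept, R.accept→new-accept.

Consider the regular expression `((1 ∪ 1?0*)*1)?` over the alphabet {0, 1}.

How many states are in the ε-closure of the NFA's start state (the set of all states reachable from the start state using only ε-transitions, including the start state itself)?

Let C(F) = |ε-closure(F.start)| within fragment F, and note whether F accepts ε. Symbol fragments have C = 1 and do not accept ε. Then:
  1? → C = 1 (new start) + 1 (body) + 1 (new accept, via ε) = 3
  0* → the star's fresh start ε-reaches both the body's start and the fresh accept: C = 2 + 1 = 3
  1?0* → the left operand accepts ε, so the closure extends into the next operand (via the concat ε-link); C = 3 + 3 = 6
  1 ∪ 1?0* → new start ε-reaches every alternative's start; at least one alternative accepts ε, so the union's new accept is reached too: C = 1 + 1 + 6 + 1 = 9
  (1 ∪ 1?0*)* → C = 1 (new start) + 9 (body) + 1 (new accept) = 11
  (1 ∪ 1?0*)*1 → C = 11 + 1 = 12 (closure spills across the concat boundary because the left factor accepts ε)
  ((1 ∪ 1?0*)*1)? → C = 1 (new start) + 12 (body) + 1 (new accept, via ε) = 14

14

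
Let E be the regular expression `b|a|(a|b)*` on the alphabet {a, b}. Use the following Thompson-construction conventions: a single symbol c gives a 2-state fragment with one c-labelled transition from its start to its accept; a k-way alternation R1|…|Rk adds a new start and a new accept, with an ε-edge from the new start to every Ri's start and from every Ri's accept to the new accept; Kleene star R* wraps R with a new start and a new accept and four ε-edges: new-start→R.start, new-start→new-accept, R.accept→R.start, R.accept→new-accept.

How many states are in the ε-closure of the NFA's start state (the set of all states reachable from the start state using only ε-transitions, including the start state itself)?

9

Work bottom-up. For each fragment F, track |ε-closure(F.start)| and whether F's accept lies in that closure (i.e. whether F accepts ε). A single-symbol fragment has closure size 1 and does not accept ε.
  a|b — new start ε-reaches every alternative's start; none of them accept ε, so the new accept is not reached: |ε-closure| = 1 + 1 + 1 = 3
  (a|b)* — |ε-closure| = 1 (new start) + 3 (body) + 1 (new accept) = 5
  b|a|(a|b)* — new start ε-reaches every alternative's start; at least one alternative accepts ε, so the union's new accept is reached too: |ε-closure| = 1 + 1 + 1 + 5 + 1 = 9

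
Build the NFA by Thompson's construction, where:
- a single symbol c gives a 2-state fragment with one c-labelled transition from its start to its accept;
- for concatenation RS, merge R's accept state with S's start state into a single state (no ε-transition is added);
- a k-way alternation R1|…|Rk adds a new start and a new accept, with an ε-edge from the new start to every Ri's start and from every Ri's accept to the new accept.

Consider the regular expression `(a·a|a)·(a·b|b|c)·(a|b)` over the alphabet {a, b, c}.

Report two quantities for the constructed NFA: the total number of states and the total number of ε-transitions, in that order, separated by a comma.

By structural recursion:
Each of the 9 symbol leaves contributes 2 states and 0 ε-transitions.
  a·a = 3 states, 0 ε-transitions
  a·a|a = 7 states, 4 ε-transitions
  a·b = 3 states, 0 ε-transitions
  a·b|b|c = 9 states, 6 ε-transitions
  a|b = 6 states, 4 ε-transitions
  (a·a|a)·(a·b|b|c)·(a|b) = 20 states, 14 ε-transitions

20, 14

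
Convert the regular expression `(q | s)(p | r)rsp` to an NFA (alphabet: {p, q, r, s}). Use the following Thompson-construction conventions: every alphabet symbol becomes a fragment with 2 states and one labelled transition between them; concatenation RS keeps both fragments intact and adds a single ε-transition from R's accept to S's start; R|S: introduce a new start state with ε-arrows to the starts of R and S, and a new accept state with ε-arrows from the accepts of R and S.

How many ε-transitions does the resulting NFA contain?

12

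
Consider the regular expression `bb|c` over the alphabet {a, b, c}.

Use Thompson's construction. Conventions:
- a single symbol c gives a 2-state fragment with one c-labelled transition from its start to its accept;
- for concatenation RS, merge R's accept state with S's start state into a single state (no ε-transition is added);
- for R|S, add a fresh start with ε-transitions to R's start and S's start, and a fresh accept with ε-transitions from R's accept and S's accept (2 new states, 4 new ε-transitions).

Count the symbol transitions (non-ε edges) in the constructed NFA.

3

By structural recursion:
Each of the 3 symbol leaves contributes exactly 1 symbol transition.
  bb — 2 symbol transitions
  bb|c — 3 symbol transitions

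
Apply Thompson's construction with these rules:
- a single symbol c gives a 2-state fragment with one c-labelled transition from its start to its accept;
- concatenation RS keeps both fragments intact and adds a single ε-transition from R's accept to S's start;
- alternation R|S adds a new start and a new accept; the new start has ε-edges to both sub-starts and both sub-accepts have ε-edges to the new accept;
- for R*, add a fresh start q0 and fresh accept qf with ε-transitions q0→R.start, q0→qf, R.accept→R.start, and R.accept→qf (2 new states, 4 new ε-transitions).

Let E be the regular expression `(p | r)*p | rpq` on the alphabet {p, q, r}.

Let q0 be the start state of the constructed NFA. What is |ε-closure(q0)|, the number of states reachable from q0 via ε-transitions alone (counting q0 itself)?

Work bottom-up. For each fragment F, track |ε-closure(F.start)| and whether F's accept lies in that closure (i.e. whether F accepts ε). A single-symbol fragment has closure size 1 and does not accept ε.
  p | r — C = 1 + 1 + 1 = 3 (the new accept is not ε-reachable since no branch accepts ε)
  (p | r)* — new start has ε-edges to the inner start and to the new accept, so C = 2 + 3 = 5
  (p | r)*p — the left operand accepts ε, so the closure extends into the next operand (via the concat ε-link); C = 5 + 1 = 6
  rpq — C equals the left operand's closure size = 1 (its accept is not ε-reachable, so the closure stops there)
  (p | r)*p | rpq — C = 1 + 6 + 1 = 8 (the new accept is not ε-reachable since no branch accepts ε)

8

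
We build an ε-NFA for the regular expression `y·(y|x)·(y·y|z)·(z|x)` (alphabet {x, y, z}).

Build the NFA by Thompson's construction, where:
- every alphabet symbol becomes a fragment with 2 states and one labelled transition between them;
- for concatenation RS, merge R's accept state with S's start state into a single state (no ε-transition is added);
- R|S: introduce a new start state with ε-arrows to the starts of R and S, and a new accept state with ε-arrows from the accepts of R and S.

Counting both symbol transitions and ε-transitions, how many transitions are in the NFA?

20

Recursing over subexpressions:
Each of the 8 symbol leaves contributes 1 transition (1 symbol, 0 ε).
  y|x — 6 transitions (2 symbol, 4 ε)
  y·y — 2 transitions (2 symbol, 0 ε)
  y·y|z — 7 transitions (3 symbol, 4 ε)
  z|x — 6 transitions (2 symbol, 4 ε)
  y·(y|x)·(y·y|z)·(z|x) — 20 transitions (8 symbol, 12 ε)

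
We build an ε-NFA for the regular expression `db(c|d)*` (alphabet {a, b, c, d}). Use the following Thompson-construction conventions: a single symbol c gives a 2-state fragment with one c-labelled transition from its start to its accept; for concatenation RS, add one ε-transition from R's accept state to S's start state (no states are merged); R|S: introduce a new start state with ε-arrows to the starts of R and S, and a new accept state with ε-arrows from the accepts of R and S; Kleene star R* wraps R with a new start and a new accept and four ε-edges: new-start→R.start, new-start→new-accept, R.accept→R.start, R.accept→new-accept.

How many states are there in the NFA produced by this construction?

Bottom-up over the parse tree:
Each of the 4 symbol leaves contributes a 2-state fragment.
  c|d = 6 states
  (c|d)* = 8 states
  db(c|d)* = 12 states

12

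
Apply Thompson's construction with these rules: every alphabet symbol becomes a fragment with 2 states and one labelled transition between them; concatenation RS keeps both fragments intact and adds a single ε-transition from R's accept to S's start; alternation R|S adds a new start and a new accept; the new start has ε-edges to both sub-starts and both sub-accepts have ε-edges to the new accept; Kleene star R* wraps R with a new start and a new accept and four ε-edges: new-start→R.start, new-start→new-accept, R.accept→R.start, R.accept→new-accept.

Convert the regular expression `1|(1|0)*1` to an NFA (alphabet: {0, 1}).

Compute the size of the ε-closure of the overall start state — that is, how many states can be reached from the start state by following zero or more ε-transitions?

Let C(F) = |ε-closure(F.start)| within fragment F, and note whether F accepts ε. Symbol fragments have C = 1 and do not accept ε. Then:
  1|0 — new start ε-reaches every alternative's start; none of them accept ε, so the new accept is not reached: |closure| = 1 + 1 + 1 = 3
  (1|0)* — |closure| = 1 (new start) + 3 (body) + 1 (new accept) = 5
  (1|0)*1 — |closure| = 5 + 1 = 6 (closure spills across the concat boundary because the left factor accepts ε)
  1|(1|0)*1 — |closure| = 1 + 1 + 6 = 8 (the new accept is not ε-reachable since no branch accepts ε)

8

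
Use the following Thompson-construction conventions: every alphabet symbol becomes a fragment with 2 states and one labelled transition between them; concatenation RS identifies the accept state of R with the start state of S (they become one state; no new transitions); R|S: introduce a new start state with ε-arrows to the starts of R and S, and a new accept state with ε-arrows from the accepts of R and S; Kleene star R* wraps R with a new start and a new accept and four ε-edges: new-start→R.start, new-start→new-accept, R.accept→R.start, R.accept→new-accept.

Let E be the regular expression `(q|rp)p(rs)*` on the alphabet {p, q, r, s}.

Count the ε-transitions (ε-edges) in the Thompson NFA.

Per subexpression:
Each of the 6 symbol leaves contributes 0 ε-transitions.
  rp = 0 ε-transitions
  q|rp = 4 ε-transitions
  rs = 0 ε-transitions
  (rs)* = 4 ε-transitions
  (q|rp)p(rs)* = 8 ε-transitions

8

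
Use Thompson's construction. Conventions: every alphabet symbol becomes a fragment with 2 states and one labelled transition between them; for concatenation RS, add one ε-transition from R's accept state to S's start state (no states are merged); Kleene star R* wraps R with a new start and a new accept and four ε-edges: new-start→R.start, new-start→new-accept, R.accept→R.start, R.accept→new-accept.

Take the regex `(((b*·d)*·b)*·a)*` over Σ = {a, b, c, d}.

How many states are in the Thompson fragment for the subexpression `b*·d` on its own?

Fragment for `b*·d`:
Each of the 2 symbol leaves contributes a 2-state fragment.
  b* → 4 states
  b*·d → 6 states

6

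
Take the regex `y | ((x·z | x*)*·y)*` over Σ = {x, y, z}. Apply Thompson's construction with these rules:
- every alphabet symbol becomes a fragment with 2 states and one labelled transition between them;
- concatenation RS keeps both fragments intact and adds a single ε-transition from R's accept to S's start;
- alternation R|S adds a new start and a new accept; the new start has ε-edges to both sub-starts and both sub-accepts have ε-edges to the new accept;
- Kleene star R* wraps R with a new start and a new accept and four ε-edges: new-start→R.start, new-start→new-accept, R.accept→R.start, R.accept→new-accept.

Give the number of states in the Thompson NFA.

20

Recursing over subexpressions:
Each of the 5 symbol leaves contributes a 2-state fragment.
  x·z : 4 states
  x* : 4 states
  x·z | x* : 10 states
  (x·z | x*)* : 12 states
  (x·z | x*)*·y : 14 states
  ((x·z | x*)*·y)* : 16 states
  y | ((x·z | x*)*·y)* : 20 states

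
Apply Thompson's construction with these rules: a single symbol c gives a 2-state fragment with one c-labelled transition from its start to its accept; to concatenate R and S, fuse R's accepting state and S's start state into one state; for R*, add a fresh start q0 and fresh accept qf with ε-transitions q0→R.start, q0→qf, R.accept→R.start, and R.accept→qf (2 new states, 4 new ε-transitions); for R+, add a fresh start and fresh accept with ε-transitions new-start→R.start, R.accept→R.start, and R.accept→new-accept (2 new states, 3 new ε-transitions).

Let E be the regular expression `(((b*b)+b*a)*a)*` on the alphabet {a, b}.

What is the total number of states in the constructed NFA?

16

Building bottom-up:
Each of the 5 symbol leaves contributes a 2-state fragment.
  b* = 4 states
  b*b = 5 states
  (b*b)+ = 7 states
  b* = 4 states
  (b*b)+b*a = 11 states
  ((b*b)+b*a)* = 13 states
  ((b*b)+b*a)*a = 14 states
  (((b*b)+b*a)*a)* = 16 states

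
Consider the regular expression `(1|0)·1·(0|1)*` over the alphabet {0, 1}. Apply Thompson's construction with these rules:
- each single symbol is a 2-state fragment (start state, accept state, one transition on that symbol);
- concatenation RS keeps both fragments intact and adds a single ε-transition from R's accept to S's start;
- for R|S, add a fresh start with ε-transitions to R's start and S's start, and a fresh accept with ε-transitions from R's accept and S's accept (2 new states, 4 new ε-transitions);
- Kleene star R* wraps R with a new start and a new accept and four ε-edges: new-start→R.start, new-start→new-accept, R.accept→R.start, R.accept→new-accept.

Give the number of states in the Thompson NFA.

16

Bottom-up over the parse tree:
Each of the 5 symbol leaves contributes a 2-state fragment.
  1|0 — 6 states
  0|1 — 6 states
  (0|1)* — 8 states
  (1|0)·1·(0|1)* — 16 states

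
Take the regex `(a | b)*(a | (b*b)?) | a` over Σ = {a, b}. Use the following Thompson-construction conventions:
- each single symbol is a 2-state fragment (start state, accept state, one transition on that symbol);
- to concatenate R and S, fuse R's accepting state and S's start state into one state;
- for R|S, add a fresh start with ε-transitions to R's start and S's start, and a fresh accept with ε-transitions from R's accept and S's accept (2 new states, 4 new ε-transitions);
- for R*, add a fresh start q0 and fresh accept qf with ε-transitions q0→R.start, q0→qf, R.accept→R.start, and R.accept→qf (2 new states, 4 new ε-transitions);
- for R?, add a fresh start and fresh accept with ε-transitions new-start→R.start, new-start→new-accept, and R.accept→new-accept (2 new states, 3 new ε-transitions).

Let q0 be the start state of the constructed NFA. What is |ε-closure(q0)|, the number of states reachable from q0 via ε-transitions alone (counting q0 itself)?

15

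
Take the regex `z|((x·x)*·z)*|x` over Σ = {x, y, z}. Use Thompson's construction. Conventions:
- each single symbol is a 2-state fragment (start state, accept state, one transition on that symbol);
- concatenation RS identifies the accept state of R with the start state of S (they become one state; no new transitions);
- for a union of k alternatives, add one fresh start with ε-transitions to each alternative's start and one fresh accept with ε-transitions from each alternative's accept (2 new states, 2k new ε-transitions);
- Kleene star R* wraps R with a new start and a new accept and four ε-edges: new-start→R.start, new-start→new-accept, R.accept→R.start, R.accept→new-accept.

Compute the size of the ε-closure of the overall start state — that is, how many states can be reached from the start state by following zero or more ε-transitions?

9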